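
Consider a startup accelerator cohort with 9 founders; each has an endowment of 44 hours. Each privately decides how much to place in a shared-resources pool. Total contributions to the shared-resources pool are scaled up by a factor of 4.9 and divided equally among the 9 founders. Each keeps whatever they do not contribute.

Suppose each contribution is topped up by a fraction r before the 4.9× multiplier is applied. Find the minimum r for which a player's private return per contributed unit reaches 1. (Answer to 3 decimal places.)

0.837

With matching at rate r, one contributed unit becomes (1 + r) in the shared-resources pool and returns 4.9 × (1 + r) / 9 to the contributor.
Setting this equal to 1: 1 + r = 9/4.9 = 1.8367.
So the minimum matching rate is r = 1.8367 − 1 = 0.837.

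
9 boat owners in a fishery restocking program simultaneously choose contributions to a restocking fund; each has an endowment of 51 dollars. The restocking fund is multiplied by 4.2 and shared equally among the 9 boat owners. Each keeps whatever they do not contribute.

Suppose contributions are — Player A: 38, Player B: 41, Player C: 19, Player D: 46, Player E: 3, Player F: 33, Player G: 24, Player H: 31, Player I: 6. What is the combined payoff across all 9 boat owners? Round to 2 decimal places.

Total contributed: 38 + 41 + 19 + 46 + 3 + 33 + 24 + 31 + 6 = 241; total kept: 9 × 51 − 241 = 218.
The restocking fund pays out 4.2 × 241 = 1012.20 in aggregate.
Group total = 218 + 1012.20 = 1230.20.

1230.20 dollars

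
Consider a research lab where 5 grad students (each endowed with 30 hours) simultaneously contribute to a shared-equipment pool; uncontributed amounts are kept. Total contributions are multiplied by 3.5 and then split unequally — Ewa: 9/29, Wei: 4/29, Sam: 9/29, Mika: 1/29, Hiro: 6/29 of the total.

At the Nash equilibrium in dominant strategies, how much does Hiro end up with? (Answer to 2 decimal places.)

73.45 hours

Each unit j contributes comes back to j as 3.5 × (j's share), so j prefers to contribute only if that share exceeds 1/3.5 = 0.2857; otherwise keeping the unit dominates.
Ewa and Sam are above the threshold, contributing 30 each; the remaining 3 contribute 0. Total contributed: 60.
Hiro keeps 30 and receives 3.5 × 60 × 6/29 = 43.45 from the shared-equipment pool, for a payoff of 73.45.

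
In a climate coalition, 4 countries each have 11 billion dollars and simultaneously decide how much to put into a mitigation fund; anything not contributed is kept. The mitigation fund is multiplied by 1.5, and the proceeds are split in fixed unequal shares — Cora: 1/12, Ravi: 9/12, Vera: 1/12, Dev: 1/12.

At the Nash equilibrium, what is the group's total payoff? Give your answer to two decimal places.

A player with share s gets back 1.5·s per unit contributed, so full contribution is dominant for anyone with s > 1/1.5 = 0.6667 and zero contribution is dominant for anyone below.
The only share above 0.6667 is Ravi's 9/12, contributing 11; the remaining 3 contribute 0. Total contributed: 11.
The mitigation fund pays out 1.5 × 11 = 16.50 in total (split across the unequal shares, but the aggregate is all that matters for the group sum).
The 3 free-riders keep 11 each, adding 33. Group total = 33 + 16.50 = 49.50.

49.50 billion dollars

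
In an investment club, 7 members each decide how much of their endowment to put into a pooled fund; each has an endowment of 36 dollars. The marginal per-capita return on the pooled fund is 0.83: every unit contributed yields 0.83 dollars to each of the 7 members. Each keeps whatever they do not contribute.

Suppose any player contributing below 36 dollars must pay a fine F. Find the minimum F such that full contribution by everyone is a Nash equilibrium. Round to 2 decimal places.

Given the others contribute fully, the best deviation is to contribute 0 (any partial contribution still incurs the fine and gives up units whose private return 0.83 is below 1).
Deviating from 36 to 0 saves 36 dollars but forfeits the deviator's share of the drop in the pooled fund: 0.83 × 36 = 29.88.
So the deviation gain is 36 − 29.88 = 6.12, and the fine must be at least 6.12 dollars to wipe it out.

6.12 dollars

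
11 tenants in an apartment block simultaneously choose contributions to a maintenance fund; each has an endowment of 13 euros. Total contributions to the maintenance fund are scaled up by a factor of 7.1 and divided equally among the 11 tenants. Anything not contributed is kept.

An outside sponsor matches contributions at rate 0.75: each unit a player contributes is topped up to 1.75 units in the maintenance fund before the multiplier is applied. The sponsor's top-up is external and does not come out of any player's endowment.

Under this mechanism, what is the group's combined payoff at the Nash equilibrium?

With the mechanism, a contributed unit returns 7.1 × 1.75 / 11 = 1.1295 per unit of net cost to the contributor — now above 1 — so contributing fully is weakly dominant for every player.
So the Nash equilibrium is full contribution by all 11; the group earns 7.1 × 1.75 × 143 = 1776.78.

1776.78 euros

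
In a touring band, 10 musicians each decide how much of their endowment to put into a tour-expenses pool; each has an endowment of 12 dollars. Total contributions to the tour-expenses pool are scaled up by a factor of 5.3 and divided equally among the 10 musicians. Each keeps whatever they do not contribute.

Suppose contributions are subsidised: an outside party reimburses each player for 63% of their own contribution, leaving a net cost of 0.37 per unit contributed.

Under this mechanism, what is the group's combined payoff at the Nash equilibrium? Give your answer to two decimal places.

711.60 dollars

Under the mechanism each unit contributed yields (5.3/10) / 0.37 = 1.4324 back to its contributor per unit of net cost, which exceeds 1, making full contribution the dominant choice for everyone.
So the Nash equilibrium is full contribution by all 10; the group earns 10 × (12 × 0.63 + 5.3 × 12) = 711.60.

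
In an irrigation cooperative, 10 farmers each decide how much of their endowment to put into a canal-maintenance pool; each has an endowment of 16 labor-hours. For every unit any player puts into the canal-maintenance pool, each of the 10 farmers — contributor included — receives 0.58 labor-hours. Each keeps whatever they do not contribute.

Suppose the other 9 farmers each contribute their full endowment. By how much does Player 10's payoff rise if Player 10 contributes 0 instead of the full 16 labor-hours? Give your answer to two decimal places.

6.72 labor-hours

Switching from a contribution of 16 to 0 lets Player 10 keep an extra 16 labor-hours, but lowers the canal-maintenance pool by 16, which costs Player 10 their own share of that drop: 0.58 × 16 = 9.28.
Net gain = 16 − 9.28 = 6.72. The private return per contributed unit (0.58) is below 1, so free-riding is indeed the best response regardless of what the others do.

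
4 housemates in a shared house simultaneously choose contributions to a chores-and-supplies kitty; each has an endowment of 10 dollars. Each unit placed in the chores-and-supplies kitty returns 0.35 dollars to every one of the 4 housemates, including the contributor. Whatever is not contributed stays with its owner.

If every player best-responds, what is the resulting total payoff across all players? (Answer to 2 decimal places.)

40.00 dollars

The private return per contributed unit is 0.35 < 1, so contributing 0 is dominant for every player. At the Nash equilibrium everyone keeps their 10, and the group total is 4 × 10 = 40.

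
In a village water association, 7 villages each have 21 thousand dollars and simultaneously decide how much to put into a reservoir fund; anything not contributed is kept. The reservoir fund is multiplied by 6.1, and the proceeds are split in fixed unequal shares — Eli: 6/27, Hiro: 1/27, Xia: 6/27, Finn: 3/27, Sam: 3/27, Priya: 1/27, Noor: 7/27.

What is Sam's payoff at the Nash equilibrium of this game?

Player j's private return per contributed unit is 6.1 × (j's share). Contributing is weakly dominant for j when that share is at least 1/6.1 = 0.1639, and contributing 0 is dominant otherwise.
Eli, Xia and Noor clear that bar, contributing 21 each; the remaining 4 contribute 0. Total contributed: 63.
Sam keeps 21 and receives 6.1 × 63 × 3/27 = 42.70 from the reservoir fund, for a payoff of 63.70.

63.70 thousand dollars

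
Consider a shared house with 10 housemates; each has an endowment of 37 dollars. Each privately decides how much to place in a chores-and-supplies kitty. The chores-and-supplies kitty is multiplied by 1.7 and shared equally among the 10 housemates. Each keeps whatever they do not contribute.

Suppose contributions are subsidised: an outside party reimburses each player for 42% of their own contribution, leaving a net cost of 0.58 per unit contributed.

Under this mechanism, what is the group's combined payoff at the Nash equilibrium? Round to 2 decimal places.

370.00 dollars

The effective private return is (1.7/10) / 0.58 = 0.2931, which is still under 1, so the mechanism doesn't change anyone's dominant strategy: zero contribution.
At the Nash equilibrium no one contributes; group total payoff = 10 × 37 = 370.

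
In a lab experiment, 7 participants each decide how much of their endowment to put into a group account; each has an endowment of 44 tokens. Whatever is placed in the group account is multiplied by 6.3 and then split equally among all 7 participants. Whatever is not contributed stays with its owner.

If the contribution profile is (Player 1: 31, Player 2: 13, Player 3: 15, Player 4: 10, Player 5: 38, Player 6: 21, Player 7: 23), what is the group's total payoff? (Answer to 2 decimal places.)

1108.30 tokens

Total contributed: 31 + 13 + 15 + 10 + 38 + 21 + 23 = 151; total kept: 7 × 44 − 151 = 157.
The group account pays out 6.3 × 151 = 951.30 in aggregate.
Group total = 157 + 951.30 = 1108.30.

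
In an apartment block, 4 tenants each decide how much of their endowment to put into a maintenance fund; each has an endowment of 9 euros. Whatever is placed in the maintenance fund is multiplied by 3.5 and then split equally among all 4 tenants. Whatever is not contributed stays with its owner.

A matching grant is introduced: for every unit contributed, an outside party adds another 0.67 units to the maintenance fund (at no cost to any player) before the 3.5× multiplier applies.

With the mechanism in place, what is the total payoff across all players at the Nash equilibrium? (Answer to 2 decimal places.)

210.42 euros

Under the mechanism each unit contributed yields 3.5 × 1.67 / 4 = 1.4613 back to its contributor per unit of net cost, which exceeds 1, making full contribution the dominant choice for everyone.
So the Nash equilibrium is full contribution by all 4; the group earns 3.5 × 1.67 × 36 = 210.42.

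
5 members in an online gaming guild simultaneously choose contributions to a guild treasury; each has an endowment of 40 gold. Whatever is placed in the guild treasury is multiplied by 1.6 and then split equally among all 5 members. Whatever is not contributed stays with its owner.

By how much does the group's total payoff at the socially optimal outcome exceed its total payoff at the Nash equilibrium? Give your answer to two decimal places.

120.00 gold

Each contributed unit returns 1.6/5 = 0.3200 to its contributor — below 1 — so contributing 0 is dominant for every player. At the Nash equilibrium everyone keeps their 40, and the group total is 5 × 40 = 200.
Each contributed unit returns 1.600 to the group as a whole (0.3200 to each of 5 players), which exceeds 1, so the social optimum is full contribution: group total = 1.600 × 200 = 320.00.
Efficiency loss = 320.00 − 200 = 120.00.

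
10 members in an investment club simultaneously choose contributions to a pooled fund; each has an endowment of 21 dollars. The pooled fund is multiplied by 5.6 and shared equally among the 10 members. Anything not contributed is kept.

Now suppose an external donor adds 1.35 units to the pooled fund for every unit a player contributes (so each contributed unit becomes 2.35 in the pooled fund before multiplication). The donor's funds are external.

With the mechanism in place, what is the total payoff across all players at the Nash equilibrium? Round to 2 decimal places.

2763.60 dollars

With the mechanism, a contributed unit returns 5.6 × 2.35 / 10 = 1.3160 per unit of net cost to the contributor — now above 1 — so contributing fully is weakly dominant for every player.
At the Nash equilibrium everyone contributes 21. Group total payoff = 5.6 × 2.35 × 210 = 2763.60.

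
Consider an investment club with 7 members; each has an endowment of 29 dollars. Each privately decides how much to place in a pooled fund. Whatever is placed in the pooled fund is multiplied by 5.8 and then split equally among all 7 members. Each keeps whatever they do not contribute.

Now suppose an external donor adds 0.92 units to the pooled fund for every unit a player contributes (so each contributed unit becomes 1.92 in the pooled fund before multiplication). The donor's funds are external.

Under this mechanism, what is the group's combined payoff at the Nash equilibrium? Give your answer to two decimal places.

The effective private return per unit is now 5.8 × 1.92 / 7 = 1.5909 > 1, so every player's dominant strategy flips to full contribution.
At the Nash equilibrium everyone contributes 29. Group total payoff = 5.8 × 1.92 × 203 = 2260.61.

2260.61 dollars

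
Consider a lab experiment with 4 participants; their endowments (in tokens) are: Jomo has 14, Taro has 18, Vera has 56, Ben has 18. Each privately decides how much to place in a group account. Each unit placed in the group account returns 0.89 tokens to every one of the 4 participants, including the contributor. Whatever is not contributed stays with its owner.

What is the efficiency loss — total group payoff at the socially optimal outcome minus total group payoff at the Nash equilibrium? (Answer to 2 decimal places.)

The private return per contributed unit is 0.89 < 1 for everyone, so the Nash equilibrium is zero contribution and the group total is Σ E_j = 14 + 18 + 56 + 18 = 106.
Each contributed unit returns 3.560 to the group, so the social optimum is full contribution by everyone: group total = 3.560 × 106 = 377.36.
Efficiency loss = (3.560 − 1) × 106 = 271.36.

271.36 tokens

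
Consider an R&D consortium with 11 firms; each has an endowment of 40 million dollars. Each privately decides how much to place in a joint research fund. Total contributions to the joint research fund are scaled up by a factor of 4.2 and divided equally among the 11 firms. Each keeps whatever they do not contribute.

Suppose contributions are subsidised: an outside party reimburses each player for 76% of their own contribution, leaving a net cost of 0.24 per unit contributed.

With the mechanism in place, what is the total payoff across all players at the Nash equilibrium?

Under the mechanism each unit contributed yields (4.2/11) / 0.24 = 1.5909 back to its contributor per unit of net cost, which exceeds 1, making full contribution the dominant choice for everyone.
So the Nash equilibrium is full contribution by all 11; the group earns 11 × (40 × 0.76 + 4.2 × 40) = 2182.40.

2182.40 million dollars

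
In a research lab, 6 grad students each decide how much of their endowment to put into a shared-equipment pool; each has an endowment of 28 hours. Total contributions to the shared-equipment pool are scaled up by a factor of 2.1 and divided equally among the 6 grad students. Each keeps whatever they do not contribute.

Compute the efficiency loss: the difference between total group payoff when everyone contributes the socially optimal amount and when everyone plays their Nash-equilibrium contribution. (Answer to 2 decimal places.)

Each contributed unit returns 2.1/6 = 0.3500 to its contributor — below 1 — so contributing 0 is dominant for every player. At the Nash equilibrium everyone keeps their 28, and the group total is 6 × 28 = 168.
Each contributed unit returns 2.100 to the group as a whole (0.3500 to each of 6 players), which exceeds 1, so the social optimum is full contribution: group total = 2.100 × 168 = 352.80.
Efficiency loss = 352.80 − 168 = 184.80.

184.80 hours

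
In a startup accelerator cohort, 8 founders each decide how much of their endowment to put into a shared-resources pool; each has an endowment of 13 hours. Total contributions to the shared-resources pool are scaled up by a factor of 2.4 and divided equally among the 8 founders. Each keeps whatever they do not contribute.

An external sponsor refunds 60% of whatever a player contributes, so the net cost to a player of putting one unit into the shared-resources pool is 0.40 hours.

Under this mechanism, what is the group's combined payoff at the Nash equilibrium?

104.00 hours

Even with the mechanism, each unit contributed returns only (2.4/8) / 0.40 = 0.7500 per unit of net cost, so contributing nothing is still dominant.
Everyone keeps their endowment and the group total is 8 × 13 = 104.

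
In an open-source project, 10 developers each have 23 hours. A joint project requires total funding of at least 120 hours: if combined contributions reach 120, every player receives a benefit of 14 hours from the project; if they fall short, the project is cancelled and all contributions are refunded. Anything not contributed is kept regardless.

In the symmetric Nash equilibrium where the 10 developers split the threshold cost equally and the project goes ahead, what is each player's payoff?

Equal share of the threshold: 120/10 = 12.
At this profile no one gains by cutting their contribution: any cut drops the total below 120, the project is cancelled, contributions are refunded, and the deviator ends with 23, which is less than 23 − 12 + 14 = 25. Contributing more than 12 just wastes the excess. So contributing exactly 12 is a best response.
Each player's payoff: 23 − 12 + 14 = 25.

25 hours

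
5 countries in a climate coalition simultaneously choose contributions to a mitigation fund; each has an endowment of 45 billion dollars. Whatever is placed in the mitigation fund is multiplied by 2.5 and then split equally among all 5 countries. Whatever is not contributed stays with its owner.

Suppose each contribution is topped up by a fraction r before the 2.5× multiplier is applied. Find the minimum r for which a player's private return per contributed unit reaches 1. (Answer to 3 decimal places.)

With matching at rate r, one contributed unit becomes (1 + r) in the mitigation fund and returns 2.5 × (1 + r) / 5 to the contributor.
Setting this equal to 1: 1 + r = 5/2.5 = 2.0000.
So the minimum matching rate is r = 2.0000 − 1 = 1.000.

1.000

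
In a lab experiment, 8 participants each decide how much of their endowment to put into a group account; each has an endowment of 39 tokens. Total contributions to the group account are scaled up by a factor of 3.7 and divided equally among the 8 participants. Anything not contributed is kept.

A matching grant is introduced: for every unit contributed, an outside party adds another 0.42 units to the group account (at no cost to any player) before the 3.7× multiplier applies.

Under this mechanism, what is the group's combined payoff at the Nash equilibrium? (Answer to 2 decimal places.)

312.00 tokens

Even with the mechanism, each unit contributed returns only 3.7 × 1.42 / 8 = 0.6568 per unit of net cost, so contributing nothing is still dominant.
At the Nash equilibrium no one contributes; group total payoff = 8 × 39 = 312.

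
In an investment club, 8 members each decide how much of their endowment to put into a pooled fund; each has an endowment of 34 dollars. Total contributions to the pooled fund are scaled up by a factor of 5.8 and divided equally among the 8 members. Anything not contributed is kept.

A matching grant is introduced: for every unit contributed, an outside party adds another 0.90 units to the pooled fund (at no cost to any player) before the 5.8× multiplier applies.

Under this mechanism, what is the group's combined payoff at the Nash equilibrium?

2997.44 dollars

With the mechanism, a contributed unit returns 5.8 × 1.90 / 8 = 1.3775 per unit of net cost to the contributor — now above 1 — so contributing fully is weakly dominant for every player.
So the Nash equilibrium is full contribution by all 8; the group earns 5.8 × 1.90 × 272 = 2997.44.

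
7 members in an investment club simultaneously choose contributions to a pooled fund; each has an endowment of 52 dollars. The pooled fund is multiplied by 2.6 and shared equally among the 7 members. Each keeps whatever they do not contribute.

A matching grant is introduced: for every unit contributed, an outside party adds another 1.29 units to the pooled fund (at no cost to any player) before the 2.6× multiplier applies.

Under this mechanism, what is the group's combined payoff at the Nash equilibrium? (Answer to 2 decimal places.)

Even with the mechanism, each unit contributed returns only 2.6 × 2.29 / 7 = 0.8506 per unit of net cost, so contributing nothing is still dominant.
At the Nash equilibrium no one contributes; group total payoff = 7 × 52 = 364.

364.00 dollars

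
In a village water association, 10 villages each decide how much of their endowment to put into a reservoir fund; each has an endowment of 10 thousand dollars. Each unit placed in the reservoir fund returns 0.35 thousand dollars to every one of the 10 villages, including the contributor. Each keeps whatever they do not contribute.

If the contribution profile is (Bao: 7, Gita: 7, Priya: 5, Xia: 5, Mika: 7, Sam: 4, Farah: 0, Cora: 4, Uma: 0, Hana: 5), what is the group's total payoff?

Total contributed: 7 + 7 + 5 + 5 + 7 + 4 + 0 + 4 + 0 + 5 = 44; total kept: 10 × 10 − 44 = 56.
The reservoir fund pays out 0.35 × 10 × 44 = 154.00 in aggregate.
Group total = 56 + 154.00 = 210.00.

210.00 thousand dollars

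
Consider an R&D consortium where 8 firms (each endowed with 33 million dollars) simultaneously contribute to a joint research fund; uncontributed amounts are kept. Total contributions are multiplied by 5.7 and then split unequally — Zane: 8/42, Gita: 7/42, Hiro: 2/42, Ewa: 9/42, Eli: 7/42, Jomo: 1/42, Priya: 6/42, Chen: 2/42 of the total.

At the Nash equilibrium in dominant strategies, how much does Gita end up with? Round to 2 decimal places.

A player with share s gets back 5.7·s per unit contributed, so full contribution is dominant for anyone with s > 1/5.7 = 0.1754 and zero contribution is dominant for anyone below.
The shares above 0.1754 belong to Zane and Ewa, contributing 33 each; the remaining 6 contribute 0. Total contributed: 66.
Gita keeps 33 and receives 5.7 × 66 × 7/42 = 62.70 from the joint research fund, for a payoff of 95.70.

95.70 million dollars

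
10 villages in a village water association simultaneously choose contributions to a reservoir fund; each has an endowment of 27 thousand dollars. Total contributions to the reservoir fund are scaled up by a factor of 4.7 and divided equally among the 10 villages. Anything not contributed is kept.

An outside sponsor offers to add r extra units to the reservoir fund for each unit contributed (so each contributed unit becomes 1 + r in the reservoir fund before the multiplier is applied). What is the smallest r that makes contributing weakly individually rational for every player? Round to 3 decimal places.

1.128

With matching at rate r, one contributed unit becomes (1 + r) in the reservoir fund and returns 4.7 × (1 + r) / 10 to the contributor.
Setting this equal to 1: 1 + r = 10/4.7 = 2.1277.
So the minimum matching rate is r = 2.1277 − 1 = 1.128.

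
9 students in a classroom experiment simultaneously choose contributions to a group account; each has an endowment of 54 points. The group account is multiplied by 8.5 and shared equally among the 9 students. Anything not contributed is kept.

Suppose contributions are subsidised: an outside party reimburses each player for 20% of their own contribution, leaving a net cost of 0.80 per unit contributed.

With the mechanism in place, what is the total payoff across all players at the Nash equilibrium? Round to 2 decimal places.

Under the mechanism each unit contributed yields (8.5/9) / 0.80 = 1.1806 back to its contributor per unit of net cost, which exceeds 1, making full contribution the dominant choice for everyone.
So the Nash equilibrium is full contribution by all 9; the group earns 9 × (54 × 0.20 + 8.5 × 54) = 4228.20.

4228.20 points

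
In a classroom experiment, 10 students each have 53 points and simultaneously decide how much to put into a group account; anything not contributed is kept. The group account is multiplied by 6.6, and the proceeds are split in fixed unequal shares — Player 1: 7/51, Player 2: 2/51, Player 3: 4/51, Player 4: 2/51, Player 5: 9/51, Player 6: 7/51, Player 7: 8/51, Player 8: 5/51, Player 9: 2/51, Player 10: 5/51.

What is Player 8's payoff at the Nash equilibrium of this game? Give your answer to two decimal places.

A player with share s gets back 6.6·s per unit contributed, so full contribution is dominant for anyone with s > 1/6.6 = 0.1515 and zero contribution is dominant for anyone below.
Player 5 and Player 7 are above the threshold, contributing 53 each; the remaining 8 contribute 0. Total contributed: 106.
Player 8 keeps 53 and receives 6.6 × 106 × 5/51 = 68.59 from the group account, for a payoff of 121.59.

121.59 points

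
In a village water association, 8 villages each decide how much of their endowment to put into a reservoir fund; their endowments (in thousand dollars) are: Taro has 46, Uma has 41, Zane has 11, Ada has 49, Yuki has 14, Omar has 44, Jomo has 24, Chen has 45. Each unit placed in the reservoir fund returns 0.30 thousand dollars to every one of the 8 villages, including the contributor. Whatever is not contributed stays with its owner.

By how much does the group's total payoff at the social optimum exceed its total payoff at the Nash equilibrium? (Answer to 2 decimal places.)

383.60 thousand dollars

The private return per contributed unit is 0.30 < 1 for everyone, so the Nash equilibrium is zero contribution and the group total is Σ E_j = 46 + 41 + 11 + 49 + 14 + 44 + 24 + 45 = 274.
Each contributed unit returns 2.400 to the group, so the social optimum is full contribution by everyone: group total = 2.400 × 274 = 657.60.
Efficiency loss = (2.400 − 1) × 274 = 383.60.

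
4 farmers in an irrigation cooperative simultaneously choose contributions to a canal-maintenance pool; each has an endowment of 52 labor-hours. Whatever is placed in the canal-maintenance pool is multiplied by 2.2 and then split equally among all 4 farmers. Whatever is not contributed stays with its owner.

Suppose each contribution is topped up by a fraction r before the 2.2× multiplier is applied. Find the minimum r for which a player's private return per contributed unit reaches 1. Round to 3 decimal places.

0.818

With matching at rate r, one contributed unit becomes (1 + r) in the canal-maintenance pool and returns 2.2 × (1 + r) / 4 to the contributor.
Setting this equal to 1: 1 + r = 4/2.2 = 1.8182.
So the minimum matching rate is r = 1.8182 − 1 = 0.818.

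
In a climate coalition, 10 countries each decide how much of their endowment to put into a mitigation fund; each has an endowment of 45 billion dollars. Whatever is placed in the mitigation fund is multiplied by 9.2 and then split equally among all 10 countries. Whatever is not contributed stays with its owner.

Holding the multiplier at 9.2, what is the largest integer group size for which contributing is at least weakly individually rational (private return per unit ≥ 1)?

Private return per unit is 9.2/(group size), which is ≥ 1 whenever the group size is ≤ 9.2.
The largest such integer is 9.

9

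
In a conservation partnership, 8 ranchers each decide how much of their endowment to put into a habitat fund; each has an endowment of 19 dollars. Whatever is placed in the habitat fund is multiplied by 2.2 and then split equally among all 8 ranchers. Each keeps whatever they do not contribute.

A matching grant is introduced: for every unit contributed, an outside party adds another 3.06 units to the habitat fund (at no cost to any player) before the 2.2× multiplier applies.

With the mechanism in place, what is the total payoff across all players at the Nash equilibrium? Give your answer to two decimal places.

Under the mechanism each unit contributed yields 2.2 × 4.06 / 8 = 1.1165 back to its contributor per unit of net cost, which exceeds 1, making full contribution the dominant choice for everyone.
So the Nash equilibrium is full contribution by all 8; the group earns 2.2 × 4.06 × 152 = 1357.66.

1357.66 dollars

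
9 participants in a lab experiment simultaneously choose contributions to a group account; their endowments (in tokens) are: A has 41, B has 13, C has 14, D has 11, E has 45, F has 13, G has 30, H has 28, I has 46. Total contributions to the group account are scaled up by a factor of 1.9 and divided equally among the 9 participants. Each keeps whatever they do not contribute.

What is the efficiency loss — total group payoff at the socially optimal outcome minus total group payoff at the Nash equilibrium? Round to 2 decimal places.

The private return per contributed unit is 1.9/9 = 0.2111 < 1 for every player regardless of endowment, so the Nash equilibrium is zero contribution and the group total is Σ E_j = 41 + 13 + 14 + 11 + 45 + 13 + 30 + 28 + 46 = 241.
Each contributed unit returns 1.900 to the group, so the social optimum is full contribution by everyone: group total = 1.900 × 241 = 457.90.
Efficiency loss = (1.900 − 1) × 241 = 216.90.

216.90 tokens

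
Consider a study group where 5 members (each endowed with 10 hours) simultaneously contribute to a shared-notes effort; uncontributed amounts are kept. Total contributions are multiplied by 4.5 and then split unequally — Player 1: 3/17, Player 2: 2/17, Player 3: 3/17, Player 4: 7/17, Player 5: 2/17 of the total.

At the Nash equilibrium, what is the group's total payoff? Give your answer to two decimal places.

Each unit j contributes comes back to j as 4.5 × (j's share), so j prefers to contribute only if that share exceeds 1/4.5 = 0.2222; otherwise keeping the unit dominates.
Only Player 4 (7/17) clears that bar, contributing 10; the remaining 4 contribute 0. Total contributed: 10.
The shared-notes effort pays out 4.5 × 10 = 45.00 in total (split across the unequal shares, but the aggregate is all that matters for the group sum).
The 4 free-riders keep 10 each, adding 40. Group total = 40 + 45.00 = 85.00.

85.00 hours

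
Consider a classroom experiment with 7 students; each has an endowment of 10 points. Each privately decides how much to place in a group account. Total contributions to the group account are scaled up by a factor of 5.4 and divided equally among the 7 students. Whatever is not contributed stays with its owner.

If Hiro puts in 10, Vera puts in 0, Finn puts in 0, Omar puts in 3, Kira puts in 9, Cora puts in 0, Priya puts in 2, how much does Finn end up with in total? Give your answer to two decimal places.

Total contributed: 10 + 0 + 0 + 3 + 9 + 0 + 2 = 24.
Each receives 5.4 × 24 / 7 = 18.51 from the group account.
Finn keeps 10 − 0 = 10, so Finn's payoff is 10 + 18.51 = 28.51.

28.51 points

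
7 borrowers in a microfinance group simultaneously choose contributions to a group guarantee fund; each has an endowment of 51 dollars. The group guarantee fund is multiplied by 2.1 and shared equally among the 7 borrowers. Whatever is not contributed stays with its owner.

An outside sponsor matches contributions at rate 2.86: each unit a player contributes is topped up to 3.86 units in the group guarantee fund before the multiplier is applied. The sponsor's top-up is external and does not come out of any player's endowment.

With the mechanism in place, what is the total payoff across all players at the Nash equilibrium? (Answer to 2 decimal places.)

The effective private return per unit is now 2.1 × 3.86 / 7 = 1.1580 > 1, so every player's dominant strategy flips to full contribution.
So the Nash equilibrium is full contribution by all 7; the group earns 2.1 × 3.86 × 357 = 2893.84.

2893.84 dollars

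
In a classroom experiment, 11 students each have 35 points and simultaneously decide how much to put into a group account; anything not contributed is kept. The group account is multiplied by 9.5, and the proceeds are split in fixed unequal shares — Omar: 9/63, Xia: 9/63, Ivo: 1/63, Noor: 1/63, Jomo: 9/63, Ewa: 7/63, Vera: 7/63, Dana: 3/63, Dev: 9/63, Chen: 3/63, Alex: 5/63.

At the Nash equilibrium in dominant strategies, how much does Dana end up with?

130.00 points

Each unit j contributes comes back to j as 9.5 × (j's share), so j prefers to contribute only if that share exceeds 1/9.5 = 0.1053; otherwise keeping the unit dominates.
Omar, Xia, Jomo, Ewa, Vera and Dev are above the threshold, contributing 35 each; the remaining 5 contribute 0. Total contributed: 210.
Dana keeps 35 and receives 9.5 × 210 × 3/63 = 95.00 from the group account, for a payoff of 130.00.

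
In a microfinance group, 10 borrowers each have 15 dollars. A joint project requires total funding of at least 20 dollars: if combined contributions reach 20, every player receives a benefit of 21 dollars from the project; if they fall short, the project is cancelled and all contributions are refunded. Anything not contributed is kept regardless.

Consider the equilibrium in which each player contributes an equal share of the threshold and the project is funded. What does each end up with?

34 dollars

Equal share of the threshold: 20/10 = 2.
At this profile no one gains by cutting their contribution: any cut drops the total below 20, the project is cancelled, contributions are refunded, and the deviator ends with 15, which is less than 15 − 2 + 21 = 34. Contributing more than 2 just wastes the excess. So contributing exactly 2 is a best response.
Each player's payoff: 15 − 2 + 21 = 34.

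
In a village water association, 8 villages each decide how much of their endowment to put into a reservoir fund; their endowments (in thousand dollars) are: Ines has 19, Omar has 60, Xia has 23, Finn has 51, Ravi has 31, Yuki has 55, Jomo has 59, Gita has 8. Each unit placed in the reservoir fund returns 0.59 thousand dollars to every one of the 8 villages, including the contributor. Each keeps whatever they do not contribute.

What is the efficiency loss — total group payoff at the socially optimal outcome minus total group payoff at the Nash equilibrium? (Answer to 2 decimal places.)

The private return per contributed unit is 0.59 < 1 for everyone, so the Nash equilibrium is zero contribution and the group total is Σ E_j = 19 + 60 + 23 + 51 + 31 + 55 + 59 + 8 = 306.
Each contributed unit returns 4.720 to the group, so the social optimum is full contribution by everyone: group total = 4.720 × 306 = 1444.32.
Efficiency loss = (4.720 − 1) × 306 = 1138.32.

1138.32 thousand dollars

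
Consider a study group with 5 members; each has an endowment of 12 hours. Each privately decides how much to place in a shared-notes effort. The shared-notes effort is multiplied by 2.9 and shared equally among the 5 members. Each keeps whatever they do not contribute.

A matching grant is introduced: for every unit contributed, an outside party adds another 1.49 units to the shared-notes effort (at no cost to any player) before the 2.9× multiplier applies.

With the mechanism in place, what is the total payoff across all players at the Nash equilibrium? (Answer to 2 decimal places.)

433.26 hours

With the mechanism, a contributed unit returns 2.9 × 2.49 / 5 = 1.4442 per unit of net cost to the contributor — now above 1 — so contributing fully is weakly dominant for every player.
At the Nash equilibrium everyone contributes 12. Group total payoff = 2.9 × 2.49 × 60 = 433.26.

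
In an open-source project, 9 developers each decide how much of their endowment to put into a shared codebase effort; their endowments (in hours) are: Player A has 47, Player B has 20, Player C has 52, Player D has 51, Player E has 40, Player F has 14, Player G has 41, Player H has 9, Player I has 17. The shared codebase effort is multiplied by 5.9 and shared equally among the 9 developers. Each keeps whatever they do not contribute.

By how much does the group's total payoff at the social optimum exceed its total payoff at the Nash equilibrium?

The private return per contributed unit is 5.9/9 = 0.6556 < 1 for every player regardless of endowment, so the Nash equilibrium is zero contribution and the group total is Σ E_j = 47 + 20 + 52 + 51 + 40 + 14 + 41 + 9 + 17 = 291.
Each contributed unit returns 5.900 to the group, so the social optimum is full contribution by everyone: group total = 5.900 × 291 = 1716.90.
Efficiency loss = (5.900 − 1) × 291 = 1425.90.

1425.90 hours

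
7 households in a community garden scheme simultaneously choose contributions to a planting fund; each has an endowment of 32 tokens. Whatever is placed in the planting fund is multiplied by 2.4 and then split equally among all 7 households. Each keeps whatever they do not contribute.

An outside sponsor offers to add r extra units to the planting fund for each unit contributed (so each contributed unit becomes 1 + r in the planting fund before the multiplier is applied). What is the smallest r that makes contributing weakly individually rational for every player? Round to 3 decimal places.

With matching at rate r, one contributed unit becomes (1 + r) in the planting fund and returns 2.4 × (1 + r) / 7 to the contributor.
Setting this equal to 1: 1 + r = 7/2.4 = 2.9167.
So the minimum matching rate is r = 2.9167 − 1 = 1.917.

1.917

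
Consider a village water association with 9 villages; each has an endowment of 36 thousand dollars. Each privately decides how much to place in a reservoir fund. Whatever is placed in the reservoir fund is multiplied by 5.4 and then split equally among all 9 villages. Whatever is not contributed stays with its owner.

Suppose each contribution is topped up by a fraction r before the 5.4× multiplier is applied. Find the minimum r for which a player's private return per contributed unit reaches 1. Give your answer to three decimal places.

With matching at rate r, one contributed unit becomes (1 + r) in the reservoir fund and returns 5.4 × (1 + r) / 9 to the contributor.
Setting this equal to 1: 1 + r = 9/5.4 = 1.6667.
So the minimum matching rate is r = 1.6667 − 1 = 0.667.

0.667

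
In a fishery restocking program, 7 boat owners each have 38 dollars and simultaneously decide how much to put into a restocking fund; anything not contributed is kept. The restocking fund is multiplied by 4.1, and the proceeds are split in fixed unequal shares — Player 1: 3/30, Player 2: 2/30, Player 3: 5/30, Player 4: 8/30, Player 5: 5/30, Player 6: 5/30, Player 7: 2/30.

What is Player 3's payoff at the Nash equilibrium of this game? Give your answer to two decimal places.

For player j, contributing a unit is worthwhile iff 4.1 × (j's share) ≥ 1, i.e. iff j's share is at least 0.2439.
Only Player 4 (8/30) clears that bar, contributing 38; the remaining 6 contribute 0. Total contributed: 38.
Player 3 keeps 38 and receives 4.1 × 38 × 5/30 = 25.97 from the restocking fund, for a payoff of 63.97.

63.97 dollars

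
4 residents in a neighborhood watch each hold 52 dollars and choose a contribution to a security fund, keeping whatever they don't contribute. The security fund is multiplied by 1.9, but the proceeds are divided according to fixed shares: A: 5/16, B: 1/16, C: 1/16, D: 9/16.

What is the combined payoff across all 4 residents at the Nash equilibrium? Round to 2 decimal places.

Each unit j contributes comes back to j as 1.9 × (j's share), so j prefers to contribute only if that share exceeds 1/1.9 = 0.5263; otherwise keeping the unit dominates.
The only share above 0.5263 is D's 9/16, contributing 52; the remaining 3 contribute 0. Total contributed: 52.
The security fund pays out 1.9 × 52 = 98.80 in total (split across the unequal shares, but the aggregate is all that matters for the group sum).
The 3 free-riders keep 52 each, adding 156. Group total = 156 + 98.80 = 254.80.

254.80 dollars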